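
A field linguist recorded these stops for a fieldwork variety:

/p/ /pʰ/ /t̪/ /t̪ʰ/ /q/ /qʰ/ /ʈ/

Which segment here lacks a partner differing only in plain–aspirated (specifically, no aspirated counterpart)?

/ʈ/

Bilabial: /p/ ~ /pʰ/
Dental: /t̪/ ~ /t̪ʰ/
Uvular: /q/ ~ /qʰ/
Retroflex: only /ʈ/ (plain); no aspirated partner.
So /ʈ/ is the unpaired segment.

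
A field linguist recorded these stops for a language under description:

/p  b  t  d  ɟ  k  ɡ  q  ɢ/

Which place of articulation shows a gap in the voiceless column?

Voiceless: /p/ (bilabial), /t/ (alveolar), /k/ (velar), /q/ (uvular).
Voiced: /b/ (bilabial), /d/ (alveolar), /ɟ/ (palatal), /ɡ/ (velar), /ɢ/ (uvular).
Every place of articulation has a voiceless member except palatal, where /c/ would be expected.

palatal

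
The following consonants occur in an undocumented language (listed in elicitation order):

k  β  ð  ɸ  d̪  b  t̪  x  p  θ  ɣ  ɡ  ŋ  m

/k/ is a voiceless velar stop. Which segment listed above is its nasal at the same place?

/ŋ/

The nasal at the same place is a velar nasal — in this inventory, /ŋ/.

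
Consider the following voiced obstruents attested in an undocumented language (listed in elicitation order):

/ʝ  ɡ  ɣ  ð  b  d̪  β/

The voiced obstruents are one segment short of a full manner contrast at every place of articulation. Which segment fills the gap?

bilabial: stop /b/, fricative /β/.
dental: stop /d̪/, fricative /ð/.
palatal: stop —, fricative /ʝ/.
velar: stop /ɡ/, fricative /ɣ/.
The palatal row has no stop member, so the gap is the palatal stop /ɟ/.

/ɟ/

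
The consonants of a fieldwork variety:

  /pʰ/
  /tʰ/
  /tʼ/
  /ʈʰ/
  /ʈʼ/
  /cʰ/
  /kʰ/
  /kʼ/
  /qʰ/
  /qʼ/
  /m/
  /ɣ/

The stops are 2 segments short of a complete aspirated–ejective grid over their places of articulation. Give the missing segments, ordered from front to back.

Aspirated: /pʰ/ (bilabial), /tʰ/ (alveolar), /ʈʰ/ (retroflex), /cʰ/ (palatal), /kʰ/ (velar), /qʰ/ (uvular).
Ejective: /tʼ/ (alveolar), /ʈʼ/ (retroflex), /kʼ/ (velar), /qʼ/ (uvular).
Gaps, from front to back: bilabial lacks ejective (/pʼ/); palatal lacks ejective (/cʼ/).

/pʼ/, /cʼ/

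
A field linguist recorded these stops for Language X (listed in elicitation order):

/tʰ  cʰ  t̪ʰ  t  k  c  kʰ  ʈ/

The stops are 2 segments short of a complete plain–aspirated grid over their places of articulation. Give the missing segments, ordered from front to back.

/t̪/, /ʈʰ/

dental: plain —, aspirated /t̪ʰ/.
alveolar: plain /t/, aspirated /tʰ/.
retroflex: plain /ʈ/, aspirated —.
palatal: plain /c/, aspirated /cʰ/.
velar: plain /k/, aspirated /kʰ/.
Gaps, from front to back: dental lacks plain (/t̪/); retroflex lacks aspirated (/ʈʰ/).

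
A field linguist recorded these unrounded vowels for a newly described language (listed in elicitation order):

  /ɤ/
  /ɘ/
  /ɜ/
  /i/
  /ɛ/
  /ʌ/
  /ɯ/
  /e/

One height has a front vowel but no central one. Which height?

high: front /i/, central —, back /ɯ/.
high-mid: front /e/, central /ɘ/, back /ɤ/.
low-mid: front /ɛ/, central /ɜ/, back /ʌ/.
Every height has a central member except high, where /ɨ/ would be expected.

high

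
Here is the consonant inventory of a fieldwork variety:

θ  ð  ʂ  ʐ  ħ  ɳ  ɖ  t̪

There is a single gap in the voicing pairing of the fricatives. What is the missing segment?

/ʕ/

Voiceless: /θ/ (dental), /ʂ/ (retroflex), /ħ/ (pharyngeal).
Voiced: /ð/ (dental), /ʐ/ (retroflex).
The pharyngeal row has no voiced member, so the gap is the voiced pharyngeal fricative /ʕ/.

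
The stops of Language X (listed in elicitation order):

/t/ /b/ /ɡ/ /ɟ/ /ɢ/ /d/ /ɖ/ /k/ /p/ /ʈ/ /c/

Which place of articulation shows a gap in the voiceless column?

uvular

bilabial: voiceless /p/, voiced /b/.
alveolar: voiceless /t/, voiced /d/.
retroflex: voiceless /ʈ/, voiced /ɖ/.
palatal: voiceless /c/, voiced /ɟ/.
velar: voiceless /k/, voiced /ɡ/.
uvular: voiceless —, voiced /ɢ/.
Every place of articulation has a voiceless member except uvular, where /q/ would be expected.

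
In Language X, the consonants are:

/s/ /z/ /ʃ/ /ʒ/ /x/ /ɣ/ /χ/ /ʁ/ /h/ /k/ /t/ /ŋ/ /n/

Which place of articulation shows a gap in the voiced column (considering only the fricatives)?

glottal

alveolar: voiceless /s/, voiced /z/.
postalveolar: voiceless /ʃ/, voiced /ʒ/.
velar: voiceless /x/, voiced /ɣ/.
uvular: voiceless /χ/, voiced /ʁ/.
glottal: voiceless /h/, voiced —.
Every place of articulation has a voiced member except glottal, where /ɦ/ would be expected.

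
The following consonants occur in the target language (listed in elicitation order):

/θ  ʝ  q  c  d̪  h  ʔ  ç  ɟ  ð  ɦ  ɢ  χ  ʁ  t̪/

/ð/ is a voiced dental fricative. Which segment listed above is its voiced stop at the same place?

The voiced stop at the same place is a voiced dental stop — in this inventory, /d̪/.

/d̪/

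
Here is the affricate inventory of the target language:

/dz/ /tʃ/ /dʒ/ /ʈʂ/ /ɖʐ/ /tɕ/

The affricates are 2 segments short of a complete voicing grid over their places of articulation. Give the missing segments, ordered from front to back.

alveolar: voiceless —, voiced /dz/.
postalveolar: voiceless /tʃ/, voiced /dʒ/.
retroflex: voiceless /ʈʂ/, voiced /ɖʐ/.
alveolo-palatal: voiceless /tɕ/, voiced —.
Gaps, from front to back: alveolar lacks voiceless (/ts/); alveolo-palatal lacks voiced (/dʑ/).

/ts/, /dʑ/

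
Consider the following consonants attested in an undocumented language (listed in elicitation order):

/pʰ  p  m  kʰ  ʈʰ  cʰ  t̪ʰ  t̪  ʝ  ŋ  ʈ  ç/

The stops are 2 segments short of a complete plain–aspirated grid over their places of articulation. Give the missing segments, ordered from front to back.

Plain: /p/ (bilabial), /t̪/ (dental), /ʈ/ (retroflex).
Aspirated: /pʰ/ (bilabial), /t̪ʰ/ (dental), /ʈʰ/ (retroflex), /cʰ/ (palatal), /kʰ/ (velar).
Gaps, from front to back: palatal lacks plain (/c/); velar lacks plain (/k/).

/c/, /k/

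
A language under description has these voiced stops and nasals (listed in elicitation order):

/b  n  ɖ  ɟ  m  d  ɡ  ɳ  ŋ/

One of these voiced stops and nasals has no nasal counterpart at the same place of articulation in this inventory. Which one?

/ɟ/

Bilabial: /b/ ~ /m/
Alveolar: /d/ ~ /n/
Retroflex: /ɖ/ ~ /ɳ/
Velar: /ɡ/ ~ /ŋ/
Palatal: only /ɟ/ (oral stop); no nasal partner.
So /ɟ/ is the unpaired segment.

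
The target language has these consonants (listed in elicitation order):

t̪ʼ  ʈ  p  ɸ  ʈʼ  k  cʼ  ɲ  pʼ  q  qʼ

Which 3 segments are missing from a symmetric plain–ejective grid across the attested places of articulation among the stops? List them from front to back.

Plain: /p/ (bilabial), /ʈ/ (retroflex), /k/ (velar), /q/ (uvular).
Ejective: /pʼ/ (bilabial), /t̪ʼ/ (dental), /ʈʼ/ (retroflex), /cʼ/ (palatal), /qʼ/ (uvular).
Gaps, from front to back: dental lacks plain (/t̪/); palatal lacks plain (/c/); velar lacks ejective (/kʼ/).

/t̪/, /c/, /kʼ/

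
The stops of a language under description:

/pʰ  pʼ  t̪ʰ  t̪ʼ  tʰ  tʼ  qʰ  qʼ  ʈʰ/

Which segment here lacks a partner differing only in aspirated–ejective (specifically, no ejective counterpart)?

Bilabial: /pʰ/ ~ /pʼ/
Dental: /t̪ʰ/ ~ /t̪ʼ/
Alveolar: /tʰ/ ~ /tʼ/
Uvular: /qʰ/ ~ /qʼ/
Retroflex: only /ʈʰ/ (aspirated); no ejective partner.
So /ʈʰ/ is the unpaired segment.

/ʈʰ/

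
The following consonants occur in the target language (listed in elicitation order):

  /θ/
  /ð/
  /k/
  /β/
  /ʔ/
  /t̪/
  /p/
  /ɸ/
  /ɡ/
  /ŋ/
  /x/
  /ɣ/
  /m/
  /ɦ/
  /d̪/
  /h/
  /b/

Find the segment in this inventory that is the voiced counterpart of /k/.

/ɡ/

/k/ is a voiceless velar stop.
The voiced counterpart is a voiced velar stop — in this inventory, /ɡ/.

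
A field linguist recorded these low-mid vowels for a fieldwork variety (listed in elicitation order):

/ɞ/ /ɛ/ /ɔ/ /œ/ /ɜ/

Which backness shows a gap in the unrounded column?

Unrounded: /ɛ/ (front), /ɜ/ (central).
Rounded: /œ/ (front), /ɞ/ (central), /ɔ/ (back).
Every backness has an unrounded member except back, where /ʌ/ would be expected.

back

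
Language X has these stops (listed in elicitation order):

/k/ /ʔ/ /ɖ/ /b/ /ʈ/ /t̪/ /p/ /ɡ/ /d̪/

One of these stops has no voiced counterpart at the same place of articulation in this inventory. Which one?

/ʔ/

Bilabial: /p/ ~ /b/
Dental: /t̪/ ~ /d̪/
Retroflex: /ʈ/ ~ /ɖ/
Velar: /k/ ~ /ɡ/
Glottal: only /ʔ/ (voiceless); no voiced partner.
So /ʔ/ is the unpaired segment.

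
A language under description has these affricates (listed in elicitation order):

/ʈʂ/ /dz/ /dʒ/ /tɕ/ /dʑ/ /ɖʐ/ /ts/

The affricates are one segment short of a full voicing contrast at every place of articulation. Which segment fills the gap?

Voiceless: /ts/ (alveolar), /ʈʂ/ (retroflex), /tɕ/ (alveolo-palatal).
Voiced: /dz/ (alveolar), /dʒ/ (postalveolar), /ɖʐ/ (retroflex), /dʑ/ (alveolo-palatal).
The postalveolar row has no voiceless member, so the gap is the voiceless postalveolar affricate /tʃ/.

/tʃ/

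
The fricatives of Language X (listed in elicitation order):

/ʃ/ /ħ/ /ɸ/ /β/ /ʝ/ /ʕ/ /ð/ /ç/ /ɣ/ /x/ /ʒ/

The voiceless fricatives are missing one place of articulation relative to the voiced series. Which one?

bilabial: voiceless /ɸ/, voiced /β/.
dental: voiceless —, voiced /ð/.
postalveolar: voiceless /ʃ/, voiced /ʒ/.
palatal: voiceless /ç/, voiced /ʝ/.
velar: voiceless /x/, voiced /ɣ/.
pharyngeal: voiceless /ħ/, voiced /ʕ/.
Every place of articulation has a voiceless member except dental, where /θ/ would be expected.

dental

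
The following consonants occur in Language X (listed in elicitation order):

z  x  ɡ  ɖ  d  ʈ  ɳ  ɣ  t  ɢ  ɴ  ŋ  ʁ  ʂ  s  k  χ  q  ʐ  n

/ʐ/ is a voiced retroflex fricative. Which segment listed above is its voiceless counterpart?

The voiceless counterpart is a voiceless retroflex fricative — in this inventory, /ʂ/.

/ʂ/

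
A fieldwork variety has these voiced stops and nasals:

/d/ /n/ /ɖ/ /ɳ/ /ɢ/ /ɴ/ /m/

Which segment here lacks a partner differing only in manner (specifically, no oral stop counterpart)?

Alveolar: /d/ ~ /n/
Retroflex: /ɖ/ ~ /ɳ/
Uvular: /ɢ/ ~ /ɴ/
Bilabial: only /m/ (nasal); no oral stop partner.
So /m/ is the unpaired segment.

/m/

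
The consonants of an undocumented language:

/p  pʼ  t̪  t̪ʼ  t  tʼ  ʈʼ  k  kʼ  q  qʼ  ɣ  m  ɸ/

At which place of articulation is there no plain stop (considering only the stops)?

place of articulation  plain     ejective
bilabial          p         pʼ      
dental            t̪        t̪ʼ     
alveolar          t         tʼ      
retroflex         —         ʈʼ      
velar             k         kʼ      
uvular            q         qʼ      
Every place of articulation has a plain member except retroflex, where /ʈ/ would be expected.

retroflex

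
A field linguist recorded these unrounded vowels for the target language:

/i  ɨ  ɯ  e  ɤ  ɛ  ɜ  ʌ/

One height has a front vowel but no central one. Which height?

high-mid

high: front /i/, central /ɨ/, back /ɯ/.
high-mid: front /e/, central —, back /ɤ/.
low-mid: front /ɛ/, central /ɜ/, back /ʌ/.
Every height has a central member except high-mid, where /ɘ/ would be expected.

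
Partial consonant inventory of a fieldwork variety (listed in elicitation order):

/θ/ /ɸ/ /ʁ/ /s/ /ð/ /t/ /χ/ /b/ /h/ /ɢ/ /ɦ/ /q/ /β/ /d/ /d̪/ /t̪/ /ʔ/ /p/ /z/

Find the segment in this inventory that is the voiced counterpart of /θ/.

/θ/ is a voiceless dental fricative.
The voiced counterpart is a voiced dental fricative — in this inventory, /ð/.

/ð/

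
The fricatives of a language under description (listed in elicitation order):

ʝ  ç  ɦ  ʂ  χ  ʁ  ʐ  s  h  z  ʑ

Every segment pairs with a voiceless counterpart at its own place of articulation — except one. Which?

/ʑ/

Alveolar: /s/ ~ /z/
Retroflex: /ʂ/ ~ /ʐ/
Palatal: /ç/ ~ /ʝ/
Uvular: /χ/ ~ /ʁ/
Glottal: /h/ ~ /ɦ/
Alveolo-palatal: only /ʑ/ (voiced); no voiceless partner.
So /ʑ/ is the unpaired segment.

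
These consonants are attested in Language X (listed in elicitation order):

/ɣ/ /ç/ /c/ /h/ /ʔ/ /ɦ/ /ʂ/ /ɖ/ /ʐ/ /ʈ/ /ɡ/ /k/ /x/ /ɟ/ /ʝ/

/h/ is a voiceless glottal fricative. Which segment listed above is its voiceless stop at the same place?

The voiceless stop at the same place is a voiceless glottal stop — in this inventory, /ʔ/.

/ʔ/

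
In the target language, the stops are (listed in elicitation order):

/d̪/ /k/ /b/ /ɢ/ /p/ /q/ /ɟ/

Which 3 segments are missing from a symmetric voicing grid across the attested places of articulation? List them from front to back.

place of articulation  voiceless  voiced  
bilabial          p         b       
dental            —         d̪      
palatal           —         ɟ       
velar             k         —       
uvular            q         ɢ       
Gaps, from front to back: dental lacks voiceless (/t̪/); palatal lacks voiceless (/c/); velar lacks voiced (/ɡ/).

/t̪/, /c/, /ɡ/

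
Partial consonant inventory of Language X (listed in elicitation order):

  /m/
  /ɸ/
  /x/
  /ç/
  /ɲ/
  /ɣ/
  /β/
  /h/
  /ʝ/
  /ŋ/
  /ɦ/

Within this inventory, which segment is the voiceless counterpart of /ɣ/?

/x/

/ɣ/ is a voiced velar fricative.
The voiceless counterpart is a voiceless velar fricative — in this inventory, /x/.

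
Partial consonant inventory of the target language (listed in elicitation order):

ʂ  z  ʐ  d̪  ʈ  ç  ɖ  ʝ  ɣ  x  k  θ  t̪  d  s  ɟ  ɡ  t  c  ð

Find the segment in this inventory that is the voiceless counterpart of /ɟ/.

/c/

/ɟ/ is a voiced palatal stop.
The voiceless counterpart is a voiceless palatal stop — in this inventory, /c/.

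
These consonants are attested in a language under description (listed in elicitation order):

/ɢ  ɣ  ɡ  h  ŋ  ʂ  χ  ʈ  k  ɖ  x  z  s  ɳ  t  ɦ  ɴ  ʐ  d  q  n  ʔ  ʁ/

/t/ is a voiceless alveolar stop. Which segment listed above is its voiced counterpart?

The voiced counterpart is a voiced alveolar stop — in this inventory, /d/.

/d/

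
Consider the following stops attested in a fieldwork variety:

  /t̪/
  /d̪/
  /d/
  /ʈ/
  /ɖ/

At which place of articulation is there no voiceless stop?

dental: voiceless /t̪/, voiced /d̪/.
alveolar: voiceless —, voiced /d/.
retroflex: voiceless /ʈ/, voiced /ɖ/.
Every place of articulation has a voiceless member except alveolar, where /t/ would be expected.

alveolar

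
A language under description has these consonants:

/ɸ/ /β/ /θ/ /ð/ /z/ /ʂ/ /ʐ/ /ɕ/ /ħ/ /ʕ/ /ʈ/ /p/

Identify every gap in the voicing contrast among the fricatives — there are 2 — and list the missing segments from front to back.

bilabial: voiceless /ɸ/, voiced /β/.
dental: voiceless /θ/, voiced /ð/.
alveolar: voiceless —, voiced /z/.
retroflex: voiceless /ʂ/, voiced /ʐ/.
alveolo-palatal: voiceless /ɕ/, voiced —.
pharyngeal: voiceless /ħ/, voiced /ʕ/.
Gaps, from front to back: alveolar lacks voiceless (/s/); alveolo-palatal lacks voiced (/ʑ/).

/s/, /ʑ/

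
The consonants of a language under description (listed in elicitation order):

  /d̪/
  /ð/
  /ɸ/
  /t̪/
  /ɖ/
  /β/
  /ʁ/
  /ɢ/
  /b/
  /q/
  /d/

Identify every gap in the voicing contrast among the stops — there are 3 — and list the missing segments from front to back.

/p/, /t/, /ʈ/

Voiceless: /t̪/ (dental), /q/ (uvular).
Voiced: /b/ (bilabial), /d̪/ (dental), /d/ (alveolar), /ɖ/ (retroflex), /ɢ/ (uvular).
Gaps, from front to back: bilabial lacks voiceless (/p/); alveolar lacks voiceless (/t/); retroflex lacks voiceless (/ʈ/).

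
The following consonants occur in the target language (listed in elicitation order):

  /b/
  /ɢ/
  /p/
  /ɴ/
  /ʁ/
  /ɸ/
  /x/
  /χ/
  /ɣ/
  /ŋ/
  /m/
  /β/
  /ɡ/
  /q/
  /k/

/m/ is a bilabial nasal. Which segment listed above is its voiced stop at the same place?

/b/

The voiced stop at the same place is a voiced bilabial stop — in this inventory, /b/.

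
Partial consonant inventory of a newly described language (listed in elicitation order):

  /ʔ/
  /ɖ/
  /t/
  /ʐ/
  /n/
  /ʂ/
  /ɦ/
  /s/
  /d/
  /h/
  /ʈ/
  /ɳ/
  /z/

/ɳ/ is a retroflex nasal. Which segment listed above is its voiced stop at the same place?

/ɖ/

The voiced stop at the same place is a voiced retroflex stop — in this inventory, /ɖ/.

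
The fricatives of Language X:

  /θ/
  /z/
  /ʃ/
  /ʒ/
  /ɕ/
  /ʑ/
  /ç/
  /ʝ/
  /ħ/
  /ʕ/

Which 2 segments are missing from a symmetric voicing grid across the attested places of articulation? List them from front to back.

/ð/, /s/

place of articulation  voiceless  voiced  
dental            θ         —       
alveolar          —         z       
postalveolar      ʃ         ʒ       
alveolo-palatal   ɕ         ʑ       
palatal           ç         ʝ       
pharyngeal        ħ         ʕ       
Gaps, from front to back: dental lacks voiced (/ð/); alveolar lacks voiceless (/s/).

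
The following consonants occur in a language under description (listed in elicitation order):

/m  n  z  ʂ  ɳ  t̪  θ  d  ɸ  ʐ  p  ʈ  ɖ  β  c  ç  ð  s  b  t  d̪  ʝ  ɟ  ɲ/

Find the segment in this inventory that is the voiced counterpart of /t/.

/t/ is a voiceless alveolar stop.
The voiced counterpart is a voiced alveolar stop — in this inventory, /d/.

/d/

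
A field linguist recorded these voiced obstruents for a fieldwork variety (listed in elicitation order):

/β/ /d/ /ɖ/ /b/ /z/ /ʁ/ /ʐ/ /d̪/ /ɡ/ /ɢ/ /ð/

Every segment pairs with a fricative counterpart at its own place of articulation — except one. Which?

/ɡ/

Bilabial: /b/ ~ /β/
Dental: /d̪/ ~ /ð/
Alveolar: /d/ ~ /z/
Retroflex: /ɖ/ ~ /ʐ/
Uvular: /ɢ/ ~ /ʁ/
Velar: only /ɡ/ (stop); no fricative partner.
So /ɡ/ is the unpaired segment.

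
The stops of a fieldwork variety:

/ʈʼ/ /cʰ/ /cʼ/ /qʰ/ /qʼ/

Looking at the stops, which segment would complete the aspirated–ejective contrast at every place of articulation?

retroflex: aspirated —, ejective /ʈʼ/.
palatal: aspirated /cʰ/, ejective /cʼ/.
uvular: aspirated /qʰ/, ejective /qʼ/.
The retroflex row has no aspirated member, so the gap is the aspirated retroflex stop /ʈʰ/.

/ʈʰ/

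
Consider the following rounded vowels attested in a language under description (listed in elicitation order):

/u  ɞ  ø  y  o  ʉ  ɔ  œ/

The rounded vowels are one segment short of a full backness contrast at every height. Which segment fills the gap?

/ɵ/

Front: /y/ (high), /ø/ (high-mid), /œ/ (low-mid).
Central: /ʉ/ (high), /ɞ/ (low-mid).
Back: /u/ (high), /o/ (high-mid), /ɔ/ (low-mid).
The high-mid row has no central member, so the gap is the high-mid central rounded vowel /ɵ/.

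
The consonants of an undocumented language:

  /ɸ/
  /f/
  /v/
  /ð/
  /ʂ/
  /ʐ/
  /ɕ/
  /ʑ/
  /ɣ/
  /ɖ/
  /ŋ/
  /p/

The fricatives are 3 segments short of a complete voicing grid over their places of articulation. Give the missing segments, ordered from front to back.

bilabial: voiceless /ɸ/, voiced —.
labiodental: voiceless /f/, voiced /v/.
dental: voiceless —, voiced /ð/.
retroflex: voiceless /ʂ/, voiced /ʐ/.
alveolo-palatal: voiceless /ɕ/, voiced /ʑ/.
velar: voiceless —, voiced /ɣ/.
Gaps, from front to back: bilabial lacks voiced (/β/); dental lacks voiceless (/θ/); velar lacks voiceless (/x/).

/β/, /θ/, /x/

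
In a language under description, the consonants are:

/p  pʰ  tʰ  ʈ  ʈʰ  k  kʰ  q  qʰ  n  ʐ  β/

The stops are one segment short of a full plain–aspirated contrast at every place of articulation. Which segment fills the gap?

/t/

place of articulation  plain     aspirated
bilabial          p         pʰ      
alveolar          —         tʰ      
retroflex         ʈ         ʈʰ      
velar             k         kʰ      
uvular            q         qʰ      
The alveolar row has no plain member, so the gap is the plain alveolar stop /t/.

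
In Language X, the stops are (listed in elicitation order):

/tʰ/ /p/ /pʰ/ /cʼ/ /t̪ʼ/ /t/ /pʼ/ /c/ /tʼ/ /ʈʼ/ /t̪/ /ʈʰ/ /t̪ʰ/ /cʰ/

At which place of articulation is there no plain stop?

Plain: /p/ (bilabial), /t̪/ (dental), /t/ (alveolar), /c/ (palatal).
Aspirated: /pʰ/ (bilabial), /t̪ʰ/ (dental), /tʰ/ (alveolar), /ʈʰ/ (retroflex), /cʰ/ (palatal).
Ejective: /pʼ/ (bilabial), /t̪ʼ/ (dental), /tʼ/ (alveolar), /ʈʼ/ (retroflex), /cʼ/ (palatal).
Every place of articulation has a plain member except retroflex, where /ʈ/ would be expected.

retroflex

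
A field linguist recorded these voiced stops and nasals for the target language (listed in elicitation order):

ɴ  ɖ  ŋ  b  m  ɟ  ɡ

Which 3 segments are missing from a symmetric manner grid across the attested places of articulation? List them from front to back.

place of articulation  oral stop  nasal   
bilabial          b         m       
retroflex         ɖ         —       
palatal           ɟ         —       
velar             ɡ         ŋ       
uvular            —         ɴ       
Gaps, from front to back: retroflex lacks nasal (/ɳ/); palatal lacks nasal (/ɲ/); uvular lacks oral stop (/ɢ/).

/ɳ/, /ɲ/, /ɢ/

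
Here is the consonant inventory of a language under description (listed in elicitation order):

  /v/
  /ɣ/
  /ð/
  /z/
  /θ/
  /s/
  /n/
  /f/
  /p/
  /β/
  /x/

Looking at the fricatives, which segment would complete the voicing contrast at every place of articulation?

place of articulation  voiceless  voiced  
bilabial          —         β       
labiodental       f         v       
dental            θ         ð       
alveolar          s         z       
velar             x         ɣ       
The bilabial row has no voiceless member, so the gap is the voiceless bilabial fricative /ɸ/.

/ɸ/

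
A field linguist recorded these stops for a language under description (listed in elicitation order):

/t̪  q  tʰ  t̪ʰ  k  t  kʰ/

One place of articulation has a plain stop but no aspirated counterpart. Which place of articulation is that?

place of articulation  plain     aspirated
dental            t̪        t̪ʰ     
alveolar          t         tʰ      
velar             k         kʰ      
uvular            q         —       
Every place of articulation has an aspirated member except uvular, where /qʰ/ would be expected.

uvular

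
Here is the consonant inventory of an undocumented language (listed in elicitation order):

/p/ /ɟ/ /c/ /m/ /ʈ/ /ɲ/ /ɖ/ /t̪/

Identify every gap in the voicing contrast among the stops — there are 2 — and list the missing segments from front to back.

Voiceless: /p/ (bilabial), /t̪/ (dental), /ʈ/ (retroflex), /c/ (palatal).
Voiced: /ɖ/ (retroflex), /ɟ/ (palatal).
Gaps, from front to back: bilabial lacks voiced (/b/); dental lacks voiced (/d̪/).

/b/, /d̪/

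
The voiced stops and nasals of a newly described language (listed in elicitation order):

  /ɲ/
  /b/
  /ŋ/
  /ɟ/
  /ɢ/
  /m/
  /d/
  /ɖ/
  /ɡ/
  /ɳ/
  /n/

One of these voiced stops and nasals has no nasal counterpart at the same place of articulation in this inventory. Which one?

/ɢ/

Bilabial: /b/ ~ /m/
Alveolar: /d/ ~ /n/
Retroflex: /ɖ/ ~ /ɳ/
Palatal: /ɟ/ ~ /ɲ/
Velar: /ɡ/ ~ /ŋ/
Uvular: only /ɢ/ (oral stop); no nasal partner.
So /ɢ/ is the unpaired segment.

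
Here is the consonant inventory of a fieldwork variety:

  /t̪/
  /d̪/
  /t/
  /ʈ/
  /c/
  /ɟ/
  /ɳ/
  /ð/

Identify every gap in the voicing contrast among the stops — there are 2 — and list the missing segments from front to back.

Voiceless: /t̪/ (dental), /t/ (alveolar), /ʈ/ (retroflex), /c/ (palatal).
Voiced: /d̪/ (dental), /ɟ/ (palatal).
Gaps, from front to back: alveolar lacks voiced (/d/); retroflex lacks voiced (/ɖ/).

/d/, /ɖ/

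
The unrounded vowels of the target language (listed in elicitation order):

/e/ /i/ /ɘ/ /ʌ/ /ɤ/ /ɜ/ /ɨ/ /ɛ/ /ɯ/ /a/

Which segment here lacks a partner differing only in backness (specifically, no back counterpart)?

High: /i/ ~ /ɨ/ ~ /ɯ/
High-mid: /e/ ~ /ɘ/ ~ /ɤ/
Low-mid: /ɛ/ ~ /ɜ/ ~ /ʌ/
Low: only /a/ (front); no back partner.
So /a/ is the unpaired segment.

/a/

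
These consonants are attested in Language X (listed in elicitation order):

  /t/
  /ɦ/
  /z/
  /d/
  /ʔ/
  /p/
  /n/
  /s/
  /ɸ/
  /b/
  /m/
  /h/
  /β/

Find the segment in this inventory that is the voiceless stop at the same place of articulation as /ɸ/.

/p/

/ɸ/ is a voiceless bilabial fricative.
The voiceless stop at the same place is a voiceless bilabial stop — in this inventory, /p/.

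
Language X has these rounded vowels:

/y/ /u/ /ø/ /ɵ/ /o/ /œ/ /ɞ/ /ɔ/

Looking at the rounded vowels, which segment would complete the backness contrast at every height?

Front: /y/ (high), /ø/ (high-mid), /œ/ (low-mid).
Central: /ɵ/ (high-mid), /ɞ/ (low-mid).
Back: /u/ (high), /o/ (high-mid), /ɔ/ (low-mid).
The high row has no central member, so the gap is the high central rounded vowel /ʉ/.

/ʉ/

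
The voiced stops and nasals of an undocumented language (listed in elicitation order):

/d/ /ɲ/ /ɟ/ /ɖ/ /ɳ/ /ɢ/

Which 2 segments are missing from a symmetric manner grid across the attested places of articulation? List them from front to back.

/n/, /ɴ/

place of articulation  oral stop  nasal   
alveolar          d         —       
retroflex         ɖ         ɳ       
palatal           ɟ         ɲ       
uvular            ɢ         —       
Gaps, from front to back: alveolar lacks nasal (/n/); uvular lacks nasal (/ɴ/).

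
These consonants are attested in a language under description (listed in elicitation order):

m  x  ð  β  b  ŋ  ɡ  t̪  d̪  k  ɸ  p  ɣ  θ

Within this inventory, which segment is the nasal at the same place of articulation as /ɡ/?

/ɡ/ is a voiced velar stop.
The nasal at the same place is a velar nasal — in this inventory, /ŋ/.

/ŋ/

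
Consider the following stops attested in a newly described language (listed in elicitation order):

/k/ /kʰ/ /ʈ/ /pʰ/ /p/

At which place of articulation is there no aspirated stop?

bilabial: plain /p/, aspirated /pʰ/.
retroflex: plain /ʈ/, aspirated —.
velar: plain /k/, aspirated /kʰ/.
Every place of articulation has an aspirated member except retroflex, where /ʈʰ/ would be expected.

retroflex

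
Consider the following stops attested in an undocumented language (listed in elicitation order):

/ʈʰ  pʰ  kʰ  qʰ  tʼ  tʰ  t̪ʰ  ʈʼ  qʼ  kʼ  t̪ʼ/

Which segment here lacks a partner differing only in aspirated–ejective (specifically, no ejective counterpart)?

Dental: /t̪ʰ/ ~ /t̪ʼ/
Alveolar: /tʰ/ ~ /tʼ/
Retroflex: /ʈʰ/ ~ /ʈʼ/
Velar: /kʰ/ ~ /kʼ/
Uvular: /qʰ/ ~ /qʼ/
Bilabial: only /pʰ/ (aspirated); no ejective partner.
So /pʰ/ is the unpaired segment.

/pʰ/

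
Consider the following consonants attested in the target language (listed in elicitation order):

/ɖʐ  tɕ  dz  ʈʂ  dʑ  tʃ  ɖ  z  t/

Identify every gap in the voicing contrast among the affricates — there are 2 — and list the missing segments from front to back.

/ts/, /dʒ/

Voiceless: /tʃ/ (postalveolar), /ʈʂ/ (retroflex), /tɕ/ (alveolo-palatal).
Voiced: /dz/ (alveolar), /ɖʐ/ (retroflex), /dʑ/ (alveolo-palatal).
Gaps, from front to back: alveolar lacks voiceless (/ts/); postalveolar lacks voiced (/dʒ/).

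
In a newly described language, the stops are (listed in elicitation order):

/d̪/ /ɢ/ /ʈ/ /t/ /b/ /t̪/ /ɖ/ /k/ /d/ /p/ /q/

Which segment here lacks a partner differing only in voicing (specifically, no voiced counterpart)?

/k/

Bilabial: /p/ ~ /b/
Dental: /t̪/ ~ /d̪/
Alveolar: /t/ ~ /d/
Retroflex: /ʈ/ ~ /ɖ/
Uvular: /q/ ~ /ɢ/
Velar: only /k/ (voiceless); no voiced partner.
So /k/ is the unpaired segment.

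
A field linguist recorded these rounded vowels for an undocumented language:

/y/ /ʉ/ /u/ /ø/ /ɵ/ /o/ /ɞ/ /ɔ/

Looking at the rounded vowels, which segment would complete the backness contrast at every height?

height            front     central   back    
high              y         ʉ         u       
high-mid          ø         ɵ         o       
low-mid           —         ɞ         ɔ       
The low-mid row has no front member, so the gap is the low-mid front rounded vowel /œ/.

/œ/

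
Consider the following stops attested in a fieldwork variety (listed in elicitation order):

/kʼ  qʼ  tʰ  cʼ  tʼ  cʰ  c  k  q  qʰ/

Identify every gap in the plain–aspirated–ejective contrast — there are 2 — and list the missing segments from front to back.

/t/, /kʰ/

alveolar: plain —, aspirated /tʰ/, ejective /tʼ/.
palatal: plain /c/, aspirated /cʰ/, ejective /cʼ/.
velar: plain /k/, aspirated —, ejective /kʼ/.
uvular: plain /q/, aspirated /qʰ/, ejective /qʼ/.
Gaps, from front to back: alveolar lacks plain (/t/); velar lacks aspirated (/kʰ/).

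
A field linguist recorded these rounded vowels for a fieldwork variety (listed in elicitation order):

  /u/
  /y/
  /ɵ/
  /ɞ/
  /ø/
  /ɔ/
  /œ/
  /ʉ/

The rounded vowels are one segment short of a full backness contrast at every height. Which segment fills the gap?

/o/

high: front /y/, central /ʉ/, back /u/.
high-mid: front /ø/, central /ɵ/, back —.
low-mid: front /œ/, central /ɞ/, back /ɔ/.
The high-mid row has no back member, so the gap is the high-mid back rounded vowel /o/.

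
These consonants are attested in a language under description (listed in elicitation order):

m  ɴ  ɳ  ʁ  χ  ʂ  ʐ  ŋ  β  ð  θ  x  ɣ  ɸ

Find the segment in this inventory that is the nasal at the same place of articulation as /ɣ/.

/ŋ/

/ɣ/ is a voiced velar fricative.
The nasal at the same place is a velar nasal — in this inventory, /ŋ/.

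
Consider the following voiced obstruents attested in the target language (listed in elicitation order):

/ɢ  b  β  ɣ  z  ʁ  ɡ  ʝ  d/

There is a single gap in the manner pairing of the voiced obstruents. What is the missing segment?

/ɟ/

place of articulation  stop      fricative
bilabial          b         β       
alveolar          d         z       
palatal           —         ʝ       
velar             ɡ         ɣ       
uvular            ɢ         ʁ       
The palatal row has no stop member, so the gap is the palatal stop /ɟ/.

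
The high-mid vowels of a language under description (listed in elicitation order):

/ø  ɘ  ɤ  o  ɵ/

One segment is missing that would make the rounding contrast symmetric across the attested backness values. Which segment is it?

Unrounded: /ɘ/ (central), /ɤ/ (back).
Rounded: /ø/ (front), /ɵ/ (central), /o/ (back).
The front row has no unrounded member, so the gap is the front unrounded vowel /e/.

/e/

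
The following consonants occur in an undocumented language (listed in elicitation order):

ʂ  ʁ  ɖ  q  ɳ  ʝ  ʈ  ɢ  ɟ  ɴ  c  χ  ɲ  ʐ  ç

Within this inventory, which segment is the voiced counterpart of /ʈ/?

/ʈ/ is a voiceless retroflex stop.
The voiced counterpart is a voiced retroflex stop — in this inventory, /ɖ/.

/ɖ/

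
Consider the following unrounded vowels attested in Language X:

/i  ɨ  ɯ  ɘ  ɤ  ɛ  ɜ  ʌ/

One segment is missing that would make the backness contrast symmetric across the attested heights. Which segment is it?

/e/

Front: /i/ (high), /ɛ/ (low-mid).
Central: /ɨ/ (high), /ɘ/ (high-mid), /ɜ/ (low-mid).
Back: /ɯ/ (high), /ɤ/ (high-mid), /ʌ/ (low-mid).
The high-mid row has no front member, so the gap is the high-mid front unrounded vowel /e/.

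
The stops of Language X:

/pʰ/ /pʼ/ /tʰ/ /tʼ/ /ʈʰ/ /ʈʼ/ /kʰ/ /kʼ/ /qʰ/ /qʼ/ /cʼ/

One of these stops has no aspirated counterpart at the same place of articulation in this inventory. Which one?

Bilabial: /pʰ/ ~ /pʼ/
Alveolar: /tʰ/ ~ /tʼ/
Retroflex: /ʈʰ/ ~ /ʈʼ/
Velar: /kʰ/ ~ /kʼ/
Uvular: /qʰ/ ~ /qʼ/
Palatal: only /cʼ/ (ejective); no aspirated partner.
So /cʼ/ is the unpaired segment.

/cʼ/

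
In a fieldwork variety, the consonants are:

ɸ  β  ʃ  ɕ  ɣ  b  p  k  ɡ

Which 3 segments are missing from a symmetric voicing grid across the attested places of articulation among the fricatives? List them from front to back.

place of articulation  voiceless  voiced  
bilabial          ɸ         β       
postalveolar      ʃ         —       
alveolo-palatal   ɕ         —       
velar             —         ɣ       
Gaps, from front to back: postalveolar lacks voiced (/ʒ/); alveolo-palatal lacks voiced (/ʑ/); velar lacks voiceless (/x/).

/ʒ/, /ʑ/, /x/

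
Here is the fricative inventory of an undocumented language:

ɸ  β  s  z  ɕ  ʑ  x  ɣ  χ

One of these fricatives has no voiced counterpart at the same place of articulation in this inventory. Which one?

/χ/

Bilabial: /ɸ/ ~ /β/
Alveolar: /s/ ~ /z/
Alveolo-palatal: /ɕ/ ~ /ʑ/
Velar: /x/ ~ /ɣ/
Uvular: only /χ/ (voiceless); no voiced partner.
So /χ/ is the unpaired segment.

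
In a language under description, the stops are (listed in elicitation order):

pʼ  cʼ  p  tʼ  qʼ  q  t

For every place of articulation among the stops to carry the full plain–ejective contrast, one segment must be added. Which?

/c/

place of articulation  plain     ejective
bilabial          p         pʼ      
alveolar          t         tʼ      
palatal           —         cʼ      
uvular            q         qʼ      
The palatal row has no plain member, so the gap is the plain palatal stop /c/.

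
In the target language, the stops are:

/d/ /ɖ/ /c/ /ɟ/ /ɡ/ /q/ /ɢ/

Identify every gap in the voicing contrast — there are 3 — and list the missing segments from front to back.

place of articulation  voiceless  voiced  
alveolar          —         d       
retroflex         —         ɖ       
palatal           c         ɟ       
velar             —         ɡ       
uvular            q         ɢ       
Gaps, from front to back: alveolar lacks voiceless (/t/); retroflex lacks voiceless (/ʈ/); velar lacks voiceless (/k/).

/t/, /ʈ/, /k/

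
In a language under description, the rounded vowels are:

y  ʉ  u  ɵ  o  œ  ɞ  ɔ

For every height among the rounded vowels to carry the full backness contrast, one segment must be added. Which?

/ø/

high: front /y/, central /ʉ/, back /u/.
high-mid: front —, central /ɵ/, back /o/.
low-mid: front /œ/, central /ɞ/, back /ɔ/.
The high-mid row has no front member, so the gap is the high-mid front rounded vowel /ø/.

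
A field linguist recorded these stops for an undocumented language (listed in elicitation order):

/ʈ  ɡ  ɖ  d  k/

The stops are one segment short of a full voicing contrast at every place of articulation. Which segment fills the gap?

/t/

place of articulation  voiceless  voiced  
alveolar          —         d       
retroflex         ʈ         ɖ       
velar             k         ɡ       
The alveolar row has no voiceless member, so the gap is the voiceless alveolar stop /t/.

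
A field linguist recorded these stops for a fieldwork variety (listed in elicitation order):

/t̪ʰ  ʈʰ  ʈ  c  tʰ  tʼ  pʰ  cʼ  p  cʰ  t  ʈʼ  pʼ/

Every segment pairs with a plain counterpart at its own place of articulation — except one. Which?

Bilabial: /p/ ~ /pʰ/ ~ /pʼ/
Alveolar: /t/ ~ /tʰ/ ~ /tʼ/
Retroflex: /ʈ/ ~ /ʈʰ/ ~ /ʈʼ/
Palatal: /c/ ~ /cʰ/ ~ /cʼ/
Dental: only /t̪ʰ/ (aspirated); no plain partner.
So /t̪ʰ/ is the unpaired segment.

/t̪ʰ/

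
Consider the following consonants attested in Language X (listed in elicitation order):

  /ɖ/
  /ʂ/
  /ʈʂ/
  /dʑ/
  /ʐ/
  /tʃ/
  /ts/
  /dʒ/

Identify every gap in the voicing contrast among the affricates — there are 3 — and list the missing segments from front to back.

place of articulation  voiceless  voiced  
alveolar          ts        —       
postalveolar      tʃ        dʒ      
retroflex         ʈʂ        —       
alveolo-palatal   —         dʑ      
Gaps, from front to back: alveolar lacks voiced (/dz/); retroflex lacks voiced (/ɖʐ/); alveolo-palatal lacks voiceless (/tɕ/).

/dz/, /ɖʐ/, /tɕ/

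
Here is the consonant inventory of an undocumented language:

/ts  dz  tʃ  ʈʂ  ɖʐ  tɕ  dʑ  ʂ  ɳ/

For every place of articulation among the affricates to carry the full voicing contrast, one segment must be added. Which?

Voiceless: /ts/ (alveolar), /tʃ/ (postalveolar), /ʈʂ/ (retroflex), /tɕ/ (alveolo-palatal).
Voiced: /dz/ (alveolar), /ɖʐ/ (retroflex), /dʑ/ (alveolo-palatal).
The postalveolar row has no voiced member, so the gap is the voiced postalveolar affricate /dʒ/.

/dʒ/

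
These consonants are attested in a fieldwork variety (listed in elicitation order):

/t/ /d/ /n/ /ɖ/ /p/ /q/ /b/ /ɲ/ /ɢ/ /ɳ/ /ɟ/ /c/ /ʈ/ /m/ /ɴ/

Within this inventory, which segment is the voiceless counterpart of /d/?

/d/ is a voiced alveolar stop.
The voiceless counterpart is a voiceless alveolar stop — in this inventory, /t/.

/t/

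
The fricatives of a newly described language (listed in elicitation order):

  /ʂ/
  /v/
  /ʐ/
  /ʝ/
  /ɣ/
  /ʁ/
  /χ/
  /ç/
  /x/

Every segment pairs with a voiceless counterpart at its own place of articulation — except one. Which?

Retroflex: /ʂ/ ~ /ʐ/
Palatal: /ç/ ~ /ʝ/
Velar: /x/ ~ /ɣ/
Uvular: /χ/ ~ /ʁ/
Labiodental: only /v/ (voiced); no voiceless partner.
So /v/ is the unpaired segment.

/v/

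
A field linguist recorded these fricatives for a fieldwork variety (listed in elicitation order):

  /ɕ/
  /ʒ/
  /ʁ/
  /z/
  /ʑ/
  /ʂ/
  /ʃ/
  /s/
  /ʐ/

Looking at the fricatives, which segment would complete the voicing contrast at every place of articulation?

place of articulation  voiceless  voiced  
alveolar          s         z       
postalveolar      ʃ         ʒ       
retroflex         ʂ         ʐ       
alveolo-palatal   ɕ         ʑ       
uvular            —         ʁ       
The uvular row has no voiceless member, so the gap is the voiceless uvular fricative /χ/.

/χ/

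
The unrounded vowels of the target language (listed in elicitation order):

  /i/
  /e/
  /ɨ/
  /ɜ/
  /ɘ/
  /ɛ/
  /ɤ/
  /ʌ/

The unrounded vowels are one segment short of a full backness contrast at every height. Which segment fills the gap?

/ɯ/

Front: /i/ (high), /e/ (high-mid), /ɛ/ (low-mid).
Central: /ɨ/ (high), /ɘ/ (high-mid), /ɜ/ (low-mid).
Back: /ɤ/ (high-mid), /ʌ/ (low-mid).
The high row has no back member, so the gap is the high back unrounded vowel /ɯ/.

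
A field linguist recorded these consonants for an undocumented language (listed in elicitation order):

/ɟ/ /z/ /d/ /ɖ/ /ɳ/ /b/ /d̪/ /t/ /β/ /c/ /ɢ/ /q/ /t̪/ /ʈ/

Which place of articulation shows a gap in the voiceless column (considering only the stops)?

bilabial

Voiceless: /t̪/ (dental), /t/ (alveolar), /ʈ/ (retroflex), /c/ (palatal), /q/ (uvular).
Voiced: /b/ (bilabial), /d̪/ (dental), /d/ (alveolar), /ɖ/ (retroflex), /ɟ/ (palatal), /ɢ/ (uvular).
Every place of articulation has a voiceless member except bilabial, where /p/ would be expected.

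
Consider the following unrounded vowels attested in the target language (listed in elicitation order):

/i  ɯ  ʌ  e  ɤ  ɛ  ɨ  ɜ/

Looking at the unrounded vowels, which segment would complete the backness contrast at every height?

high: front /i/, central /ɨ/, back /ɯ/.
high-mid: front /e/, central —, back /ɤ/.
low-mid: front /ɛ/, central /ɜ/, back /ʌ/.
The high-mid row has no central member, so the gap is the high-mid central unrounded vowel /ɘ/.

/ɘ/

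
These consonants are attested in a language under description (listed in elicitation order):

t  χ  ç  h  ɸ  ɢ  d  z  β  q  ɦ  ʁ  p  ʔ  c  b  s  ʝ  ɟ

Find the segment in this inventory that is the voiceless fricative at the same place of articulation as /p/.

/ɸ/

/p/ is a voiceless bilabial stop.
The voiceless fricative at the same place is a voiceless bilabial fricative — in this inventory, /ɸ/.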